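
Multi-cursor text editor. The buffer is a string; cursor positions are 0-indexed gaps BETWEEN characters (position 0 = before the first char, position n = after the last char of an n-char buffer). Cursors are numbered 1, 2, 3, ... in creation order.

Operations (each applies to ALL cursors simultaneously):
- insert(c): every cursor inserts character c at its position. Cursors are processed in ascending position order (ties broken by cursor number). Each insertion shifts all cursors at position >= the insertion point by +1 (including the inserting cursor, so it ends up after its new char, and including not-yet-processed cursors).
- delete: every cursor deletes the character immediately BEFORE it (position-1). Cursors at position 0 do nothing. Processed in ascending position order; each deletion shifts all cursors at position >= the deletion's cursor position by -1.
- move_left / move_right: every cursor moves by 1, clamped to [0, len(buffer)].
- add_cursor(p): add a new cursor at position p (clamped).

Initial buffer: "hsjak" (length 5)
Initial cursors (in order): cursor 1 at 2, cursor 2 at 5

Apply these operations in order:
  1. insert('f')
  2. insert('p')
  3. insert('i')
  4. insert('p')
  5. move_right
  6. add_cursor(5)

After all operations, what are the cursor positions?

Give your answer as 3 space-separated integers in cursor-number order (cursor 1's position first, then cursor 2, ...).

Answer: 7 13 5

Derivation:
After op 1 (insert('f')): buffer="hsfjakf" (len 7), cursors c1@3 c2@7, authorship ..1...2
After op 2 (insert('p')): buffer="hsfpjakfp" (len 9), cursors c1@4 c2@9, authorship ..11...22
After op 3 (insert('i')): buffer="hsfpijakfpi" (len 11), cursors c1@5 c2@11, authorship ..111...222
After op 4 (insert('p')): buffer="hsfpipjakfpip" (len 13), cursors c1@6 c2@13, authorship ..1111...2222
After op 5 (move_right): buffer="hsfpipjakfpip" (len 13), cursors c1@7 c2@13, authorship ..1111...2222
After op 6 (add_cursor(5)): buffer="hsfpipjakfpip" (len 13), cursors c3@5 c1@7 c2@13, authorship ..1111...2222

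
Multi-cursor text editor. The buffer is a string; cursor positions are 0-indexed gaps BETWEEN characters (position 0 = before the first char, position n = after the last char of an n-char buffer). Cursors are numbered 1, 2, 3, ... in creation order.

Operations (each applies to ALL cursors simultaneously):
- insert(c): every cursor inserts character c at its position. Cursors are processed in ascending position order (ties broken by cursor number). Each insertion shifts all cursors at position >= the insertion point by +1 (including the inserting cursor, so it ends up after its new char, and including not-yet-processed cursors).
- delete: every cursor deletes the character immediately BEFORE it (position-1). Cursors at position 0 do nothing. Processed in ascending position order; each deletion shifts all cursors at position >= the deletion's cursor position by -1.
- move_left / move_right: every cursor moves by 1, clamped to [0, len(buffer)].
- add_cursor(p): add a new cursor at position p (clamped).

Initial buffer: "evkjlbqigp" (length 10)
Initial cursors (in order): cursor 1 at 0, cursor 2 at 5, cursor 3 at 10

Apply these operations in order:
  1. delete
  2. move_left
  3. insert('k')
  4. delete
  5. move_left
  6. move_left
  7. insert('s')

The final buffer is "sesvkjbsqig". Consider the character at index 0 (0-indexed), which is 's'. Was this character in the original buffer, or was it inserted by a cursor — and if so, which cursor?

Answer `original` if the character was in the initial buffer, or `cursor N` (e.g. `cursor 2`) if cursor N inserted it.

After op 1 (delete): buffer="evkjbqig" (len 8), cursors c1@0 c2@4 c3@8, authorship ........
After op 2 (move_left): buffer="evkjbqig" (len 8), cursors c1@0 c2@3 c3@7, authorship ........
After op 3 (insert('k')): buffer="kevkkjbqikg" (len 11), cursors c1@1 c2@5 c3@10, authorship 1...2....3.
After op 4 (delete): buffer="evkjbqig" (len 8), cursors c1@0 c2@3 c3@7, authorship ........
After op 5 (move_left): buffer="evkjbqig" (len 8), cursors c1@0 c2@2 c3@6, authorship ........
After op 6 (move_left): buffer="evkjbqig" (len 8), cursors c1@0 c2@1 c3@5, authorship ........
After op 7 (insert('s')): buffer="sesvkjbsqig" (len 11), cursors c1@1 c2@3 c3@8, authorship 1.2....3...
Authorship (.=original, N=cursor N): 1 . 2 . . . . 3 . . .
Index 0: author = 1

Answer: cursor 1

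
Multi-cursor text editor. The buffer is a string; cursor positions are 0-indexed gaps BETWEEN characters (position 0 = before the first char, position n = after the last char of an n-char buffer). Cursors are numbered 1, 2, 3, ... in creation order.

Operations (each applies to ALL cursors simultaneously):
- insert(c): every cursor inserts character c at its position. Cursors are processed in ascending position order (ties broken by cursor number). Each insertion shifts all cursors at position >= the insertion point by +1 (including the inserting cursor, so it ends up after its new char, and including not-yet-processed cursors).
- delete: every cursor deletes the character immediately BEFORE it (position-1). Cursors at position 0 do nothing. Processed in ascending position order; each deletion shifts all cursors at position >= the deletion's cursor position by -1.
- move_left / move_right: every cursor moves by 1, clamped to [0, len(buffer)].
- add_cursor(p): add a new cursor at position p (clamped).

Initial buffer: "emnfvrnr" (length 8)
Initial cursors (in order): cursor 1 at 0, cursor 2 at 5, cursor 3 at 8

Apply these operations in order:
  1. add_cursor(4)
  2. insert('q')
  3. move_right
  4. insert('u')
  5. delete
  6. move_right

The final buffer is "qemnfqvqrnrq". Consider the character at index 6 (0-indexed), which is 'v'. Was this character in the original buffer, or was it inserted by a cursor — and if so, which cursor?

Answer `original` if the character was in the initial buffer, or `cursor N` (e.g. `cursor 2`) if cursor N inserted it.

After op 1 (add_cursor(4)): buffer="emnfvrnr" (len 8), cursors c1@0 c4@4 c2@5 c3@8, authorship ........
After op 2 (insert('q')): buffer="qemnfqvqrnrq" (len 12), cursors c1@1 c4@6 c2@8 c3@12, authorship 1....4.2...3
After op 3 (move_right): buffer="qemnfqvqrnrq" (len 12), cursors c1@2 c4@7 c2@9 c3@12, authorship 1....4.2...3
After op 4 (insert('u')): buffer="qeumnfqvuqrunrqu" (len 16), cursors c1@3 c4@9 c2@12 c3@16, authorship 1.1...4.42.2..33
After op 5 (delete): buffer="qemnfqvqrnrq" (len 12), cursors c1@2 c4@7 c2@9 c3@12, authorship 1....4.2...3
After op 6 (move_right): buffer="qemnfqvqrnrq" (len 12), cursors c1@3 c4@8 c2@10 c3@12, authorship 1....4.2...3
Authorship (.=original, N=cursor N): 1 . . . . 4 . 2 . . . 3
Index 6: author = original

Answer: original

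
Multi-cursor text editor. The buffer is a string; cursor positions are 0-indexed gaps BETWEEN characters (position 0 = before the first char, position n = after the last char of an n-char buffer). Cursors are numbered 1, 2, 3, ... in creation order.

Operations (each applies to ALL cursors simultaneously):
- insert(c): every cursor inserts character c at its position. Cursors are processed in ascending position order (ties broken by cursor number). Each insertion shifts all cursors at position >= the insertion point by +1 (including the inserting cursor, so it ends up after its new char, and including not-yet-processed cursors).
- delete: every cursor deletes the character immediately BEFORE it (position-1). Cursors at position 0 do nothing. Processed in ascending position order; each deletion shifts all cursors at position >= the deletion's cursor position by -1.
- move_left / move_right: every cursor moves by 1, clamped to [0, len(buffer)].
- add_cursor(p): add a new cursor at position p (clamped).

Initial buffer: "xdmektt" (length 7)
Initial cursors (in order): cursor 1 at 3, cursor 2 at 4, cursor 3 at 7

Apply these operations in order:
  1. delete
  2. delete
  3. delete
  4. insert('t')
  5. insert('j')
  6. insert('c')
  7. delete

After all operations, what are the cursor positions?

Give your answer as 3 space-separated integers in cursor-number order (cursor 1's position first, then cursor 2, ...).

Answer: 6 6 6

Derivation:
After op 1 (delete): buffer="xdkt" (len 4), cursors c1@2 c2@2 c3@4, authorship ....
After op 2 (delete): buffer="k" (len 1), cursors c1@0 c2@0 c3@1, authorship .
After op 3 (delete): buffer="" (len 0), cursors c1@0 c2@0 c3@0, authorship 
After op 4 (insert('t')): buffer="ttt" (len 3), cursors c1@3 c2@3 c3@3, authorship 123
After op 5 (insert('j')): buffer="tttjjj" (len 6), cursors c1@6 c2@6 c3@6, authorship 123123
After op 6 (insert('c')): buffer="tttjjjccc" (len 9), cursors c1@9 c2@9 c3@9, authorship 123123123
After op 7 (delete): buffer="tttjjj" (len 6), cursors c1@6 c2@6 c3@6, authorship 123123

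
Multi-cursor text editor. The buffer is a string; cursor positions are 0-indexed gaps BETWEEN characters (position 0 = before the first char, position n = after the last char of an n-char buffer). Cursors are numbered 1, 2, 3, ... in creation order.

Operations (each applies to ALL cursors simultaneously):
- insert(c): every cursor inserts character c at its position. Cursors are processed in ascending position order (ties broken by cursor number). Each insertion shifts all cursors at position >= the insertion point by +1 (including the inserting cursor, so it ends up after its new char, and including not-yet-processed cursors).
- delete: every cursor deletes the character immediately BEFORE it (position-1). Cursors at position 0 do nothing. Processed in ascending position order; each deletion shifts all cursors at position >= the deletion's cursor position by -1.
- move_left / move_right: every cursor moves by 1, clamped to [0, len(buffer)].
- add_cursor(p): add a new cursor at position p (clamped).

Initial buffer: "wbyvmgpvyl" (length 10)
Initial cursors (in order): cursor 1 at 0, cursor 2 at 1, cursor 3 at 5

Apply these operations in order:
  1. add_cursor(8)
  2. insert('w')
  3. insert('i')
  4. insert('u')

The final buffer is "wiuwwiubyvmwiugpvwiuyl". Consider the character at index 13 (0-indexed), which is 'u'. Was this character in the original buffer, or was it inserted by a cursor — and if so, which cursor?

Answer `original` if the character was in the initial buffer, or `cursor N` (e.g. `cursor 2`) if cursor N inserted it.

After op 1 (add_cursor(8)): buffer="wbyvmgpvyl" (len 10), cursors c1@0 c2@1 c3@5 c4@8, authorship ..........
After op 2 (insert('w')): buffer="wwwbyvmwgpvwyl" (len 14), cursors c1@1 c2@3 c3@8 c4@12, authorship 1.2....3...4..
After op 3 (insert('i')): buffer="wiwwibyvmwigpvwiyl" (len 18), cursors c1@2 c2@5 c3@11 c4@16, authorship 11.22....33...44..
After op 4 (insert('u')): buffer="wiuwwiubyvmwiugpvwiuyl" (len 22), cursors c1@3 c2@7 c3@14 c4@20, authorship 111.222....333...444..
Authorship (.=original, N=cursor N): 1 1 1 . 2 2 2 . . . . 3 3 3 . . . 4 4 4 . .
Index 13: author = 3

Answer: cursor 3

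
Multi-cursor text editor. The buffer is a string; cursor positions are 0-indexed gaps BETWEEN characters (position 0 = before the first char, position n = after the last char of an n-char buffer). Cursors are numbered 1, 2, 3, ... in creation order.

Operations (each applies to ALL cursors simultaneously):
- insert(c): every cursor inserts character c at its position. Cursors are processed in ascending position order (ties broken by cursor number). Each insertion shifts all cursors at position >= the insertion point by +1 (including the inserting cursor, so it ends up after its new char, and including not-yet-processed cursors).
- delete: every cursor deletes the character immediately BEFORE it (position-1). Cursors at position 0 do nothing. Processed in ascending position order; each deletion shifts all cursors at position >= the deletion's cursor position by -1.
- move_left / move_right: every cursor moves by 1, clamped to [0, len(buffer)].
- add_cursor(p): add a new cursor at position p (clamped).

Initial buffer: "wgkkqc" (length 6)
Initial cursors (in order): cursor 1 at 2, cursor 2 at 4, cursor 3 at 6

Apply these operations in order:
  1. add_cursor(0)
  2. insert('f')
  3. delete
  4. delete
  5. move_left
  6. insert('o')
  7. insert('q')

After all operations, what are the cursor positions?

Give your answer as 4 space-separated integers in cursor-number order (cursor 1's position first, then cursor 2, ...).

After op 1 (add_cursor(0)): buffer="wgkkqc" (len 6), cursors c4@0 c1@2 c2@4 c3@6, authorship ......
After op 2 (insert('f')): buffer="fwgfkkfqcf" (len 10), cursors c4@1 c1@4 c2@7 c3@10, authorship 4..1..2..3
After op 3 (delete): buffer="wgkkqc" (len 6), cursors c4@0 c1@2 c2@4 c3@6, authorship ......
After op 4 (delete): buffer="wkq" (len 3), cursors c4@0 c1@1 c2@2 c3@3, authorship ...
After op 5 (move_left): buffer="wkq" (len 3), cursors c1@0 c4@0 c2@1 c3@2, authorship ...
After op 6 (insert('o')): buffer="oowokoq" (len 7), cursors c1@2 c4@2 c2@4 c3@6, authorship 14.2.3.
After op 7 (insert('q')): buffer="ooqqwoqkoqq" (len 11), cursors c1@4 c4@4 c2@7 c3@10, authorship 1414.22.33.

Answer: 4 7 10 4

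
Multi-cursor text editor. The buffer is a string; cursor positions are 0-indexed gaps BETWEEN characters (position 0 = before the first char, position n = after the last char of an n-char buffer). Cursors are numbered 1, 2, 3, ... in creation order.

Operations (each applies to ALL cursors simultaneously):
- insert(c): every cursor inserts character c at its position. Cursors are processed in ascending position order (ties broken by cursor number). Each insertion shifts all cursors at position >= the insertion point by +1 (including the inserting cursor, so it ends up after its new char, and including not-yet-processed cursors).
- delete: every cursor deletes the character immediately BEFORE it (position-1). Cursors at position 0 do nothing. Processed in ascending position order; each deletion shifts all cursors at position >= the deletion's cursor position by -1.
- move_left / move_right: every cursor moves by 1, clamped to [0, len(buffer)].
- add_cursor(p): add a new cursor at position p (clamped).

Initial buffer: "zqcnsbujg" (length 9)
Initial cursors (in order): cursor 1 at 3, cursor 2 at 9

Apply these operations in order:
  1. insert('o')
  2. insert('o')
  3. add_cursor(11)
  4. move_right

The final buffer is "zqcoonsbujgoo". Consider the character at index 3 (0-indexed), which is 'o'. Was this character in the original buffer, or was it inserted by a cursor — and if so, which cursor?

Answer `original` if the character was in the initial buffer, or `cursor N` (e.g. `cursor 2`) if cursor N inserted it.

Answer: cursor 1

Derivation:
After op 1 (insert('o')): buffer="zqconsbujgo" (len 11), cursors c1@4 c2@11, authorship ...1......2
After op 2 (insert('o')): buffer="zqcoonsbujgoo" (len 13), cursors c1@5 c2@13, authorship ...11......22
After op 3 (add_cursor(11)): buffer="zqcoonsbujgoo" (len 13), cursors c1@5 c3@11 c2@13, authorship ...11......22
After op 4 (move_right): buffer="zqcoonsbujgoo" (len 13), cursors c1@6 c3@12 c2@13, authorship ...11......22
Authorship (.=original, N=cursor N): . . . 1 1 . . . . . . 2 2
Index 3: author = 1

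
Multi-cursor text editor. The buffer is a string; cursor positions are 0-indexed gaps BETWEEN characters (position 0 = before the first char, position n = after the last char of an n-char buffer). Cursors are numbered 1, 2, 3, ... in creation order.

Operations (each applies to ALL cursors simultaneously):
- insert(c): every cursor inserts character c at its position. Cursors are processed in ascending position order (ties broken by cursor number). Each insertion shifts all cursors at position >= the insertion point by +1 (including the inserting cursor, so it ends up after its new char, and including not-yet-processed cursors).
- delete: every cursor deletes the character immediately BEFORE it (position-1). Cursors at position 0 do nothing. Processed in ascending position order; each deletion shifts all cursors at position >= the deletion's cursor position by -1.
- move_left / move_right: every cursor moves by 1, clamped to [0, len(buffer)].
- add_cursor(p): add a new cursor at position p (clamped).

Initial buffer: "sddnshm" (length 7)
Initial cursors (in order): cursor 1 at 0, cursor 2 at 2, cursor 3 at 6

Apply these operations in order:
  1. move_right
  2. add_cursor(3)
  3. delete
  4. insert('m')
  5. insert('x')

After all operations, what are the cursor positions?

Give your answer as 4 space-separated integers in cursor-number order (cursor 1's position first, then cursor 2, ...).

Answer: 6 6 11 6

Derivation:
After op 1 (move_right): buffer="sddnshm" (len 7), cursors c1@1 c2@3 c3@7, authorship .......
After op 2 (add_cursor(3)): buffer="sddnshm" (len 7), cursors c1@1 c2@3 c4@3 c3@7, authorship .......
After op 3 (delete): buffer="nsh" (len 3), cursors c1@0 c2@0 c4@0 c3@3, authorship ...
After op 4 (insert('m')): buffer="mmmnshm" (len 7), cursors c1@3 c2@3 c4@3 c3@7, authorship 124...3
After op 5 (insert('x')): buffer="mmmxxxnshmx" (len 11), cursors c1@6 c2@6 c4@6 c3@11, authorship 124124...33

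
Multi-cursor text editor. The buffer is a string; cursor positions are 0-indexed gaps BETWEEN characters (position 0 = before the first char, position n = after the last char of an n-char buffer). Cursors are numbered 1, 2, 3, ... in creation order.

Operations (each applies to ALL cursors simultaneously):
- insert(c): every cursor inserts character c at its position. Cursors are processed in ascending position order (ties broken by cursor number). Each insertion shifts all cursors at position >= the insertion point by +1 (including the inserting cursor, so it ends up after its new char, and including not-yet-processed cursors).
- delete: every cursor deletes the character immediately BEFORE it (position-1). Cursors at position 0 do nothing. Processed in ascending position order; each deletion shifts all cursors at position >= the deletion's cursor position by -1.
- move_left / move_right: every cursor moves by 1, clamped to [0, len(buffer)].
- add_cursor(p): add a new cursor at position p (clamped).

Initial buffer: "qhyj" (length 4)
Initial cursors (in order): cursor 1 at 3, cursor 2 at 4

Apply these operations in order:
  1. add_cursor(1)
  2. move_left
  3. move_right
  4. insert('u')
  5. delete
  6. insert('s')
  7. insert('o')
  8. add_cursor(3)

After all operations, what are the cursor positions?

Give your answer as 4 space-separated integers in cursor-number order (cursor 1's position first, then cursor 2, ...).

Answer: 7 10 3 3

Derivation:
After op 1 (add_cursor(1)): buffer="qhyj" (len 4), cursors c3@1 c1@3 c2@4, authorship ....
After op 2 (move_left): buffer="qhyj" (len 4), cursors c3@0 c1@2 c2@3, authorship ....
After op 3 (move_right): buffer="qhyj" (len 4), cursors c3@1 c1@3 c2@4, authorship ....
After op 4 (insert('u')): buffer="quhyuju" (len 7), cursors c3@2 c1@5 c2@7, authorship .3..1.2
After op 5 (delete): buffer="qhyj" (len 4), cursors c3@1 c1@3 c2@4, authorship ....
After op 6 (insert('s')): buffer="qshysjs" (len 7), cursors c3@2 c1@5 c2@7, authorship .3..1.2
After op 7 (insert('o')): buffer="qsohysojso" (len 10), cursors c3@3 c1@7 c2@10, authorship .33..11.22
After op 8 (add_cursor(3)): buffer="qsohysojso" (len 10), cursors c3@3 c4@3 c1@7 c2@10, authorship .33..11.22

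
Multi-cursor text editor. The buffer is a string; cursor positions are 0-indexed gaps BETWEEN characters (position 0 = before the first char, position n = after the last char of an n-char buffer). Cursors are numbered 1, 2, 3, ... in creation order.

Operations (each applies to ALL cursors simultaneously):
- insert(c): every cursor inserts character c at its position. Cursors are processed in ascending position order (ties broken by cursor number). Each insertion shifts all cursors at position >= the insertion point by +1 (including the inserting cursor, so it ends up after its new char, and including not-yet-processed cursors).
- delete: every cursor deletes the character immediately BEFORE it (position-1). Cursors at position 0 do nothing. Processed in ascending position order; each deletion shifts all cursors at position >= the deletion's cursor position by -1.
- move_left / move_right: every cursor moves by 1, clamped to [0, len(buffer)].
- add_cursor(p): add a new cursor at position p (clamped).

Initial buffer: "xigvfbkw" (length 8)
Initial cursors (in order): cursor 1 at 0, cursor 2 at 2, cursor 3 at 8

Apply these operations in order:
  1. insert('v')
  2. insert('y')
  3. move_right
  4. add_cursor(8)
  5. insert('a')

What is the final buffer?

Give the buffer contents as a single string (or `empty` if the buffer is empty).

After op 1 (insert('v')): buffer="vxivgvfbkwv" (len 11), cursors c1@1 c2@4 c3@11, authorship 1..2......3
After op 2 (insert('y')): buffer="vyxivygvfbkwvy" (len 14), cursors c1@2 c2@6 c3@14, authorship 11..22......33
After op 3 (move_right): buffer="vyxivygvfbkwvy" (len 14), cursors c1@3 c2@7 c3@14, authorship 11..22......33
After op 4 (add_cursor(8)): buffer="vyxivygvfbkwvy" (len 14), cursors c1@3 c2@7 c4@8 c3@14, authorship 11..22......33
After op 5 (insert('a')): buffer="vyxaivygavafbkwvya" (len 18), cursors c1@4 c2@9 c4@11 c3@18, authorship 11.1.22.2.4....333

Answer: vyxaivygavafbkwvya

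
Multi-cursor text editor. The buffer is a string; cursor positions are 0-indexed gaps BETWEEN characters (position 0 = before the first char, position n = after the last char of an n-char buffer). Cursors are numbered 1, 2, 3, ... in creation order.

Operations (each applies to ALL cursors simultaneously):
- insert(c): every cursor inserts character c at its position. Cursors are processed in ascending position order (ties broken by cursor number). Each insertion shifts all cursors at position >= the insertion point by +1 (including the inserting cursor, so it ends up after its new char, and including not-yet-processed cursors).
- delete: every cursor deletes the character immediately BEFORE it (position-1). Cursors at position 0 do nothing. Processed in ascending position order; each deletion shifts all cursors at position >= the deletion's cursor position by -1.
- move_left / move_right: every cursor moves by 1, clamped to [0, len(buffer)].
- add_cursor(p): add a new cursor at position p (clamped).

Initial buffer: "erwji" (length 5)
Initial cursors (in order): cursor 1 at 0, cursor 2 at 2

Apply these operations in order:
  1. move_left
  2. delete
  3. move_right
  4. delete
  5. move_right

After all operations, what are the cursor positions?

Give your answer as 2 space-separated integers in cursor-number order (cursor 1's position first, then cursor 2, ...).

After op 1 (move_left): buffer="erwji" (len 5), cursors c1@0 c2@1, authorship .....
After op 2 (delete): buffer="rwji" (len 4), cursors c1@0 c2@0, authorship ....
After op 3 (move_right): buffer="rwji" (len 4), cursors c1@1 c2@1, authorship ....
After op 4 (delete): buffer="wji" (len 3), cursors c1@0 c2@0, authorship ...
After op 5 (move_right): buffer="wji" (len 3), cursors c1@1 c2@1, authorship ...

Answer: 1 1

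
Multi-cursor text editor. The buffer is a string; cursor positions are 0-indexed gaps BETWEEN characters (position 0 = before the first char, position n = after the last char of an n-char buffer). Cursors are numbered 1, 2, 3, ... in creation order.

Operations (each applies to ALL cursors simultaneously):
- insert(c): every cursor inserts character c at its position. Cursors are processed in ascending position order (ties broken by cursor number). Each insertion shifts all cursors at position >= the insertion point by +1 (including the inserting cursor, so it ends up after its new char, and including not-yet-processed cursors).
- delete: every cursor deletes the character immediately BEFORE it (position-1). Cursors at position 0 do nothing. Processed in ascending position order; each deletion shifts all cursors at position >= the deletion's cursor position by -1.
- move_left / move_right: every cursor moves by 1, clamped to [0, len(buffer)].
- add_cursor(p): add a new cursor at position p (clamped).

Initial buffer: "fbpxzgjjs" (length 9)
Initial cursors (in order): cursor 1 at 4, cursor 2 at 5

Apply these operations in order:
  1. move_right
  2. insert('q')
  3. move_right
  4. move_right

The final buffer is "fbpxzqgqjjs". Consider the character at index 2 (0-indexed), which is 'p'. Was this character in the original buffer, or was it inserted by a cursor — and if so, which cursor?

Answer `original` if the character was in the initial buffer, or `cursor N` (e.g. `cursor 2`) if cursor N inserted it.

After op 1 (move_right): buffer="fbpxzgjjs" (len 9), cursors c1@5 c2@6, authorship .........
After op 2 (insert('q')): buffer="fbpxzqgqjjs" (len 11), cursors c1@6 c2@8, authorship .....1.2...
After op 3 (move_right): buffer="fbpxzqgqjjs" (len 11), cursors c1@7 c2@9, authorship .....1.2...
After op 4 (move_right): buffer="fbpxzqgqjjs" (len 11), cursors c1@8 c2@10, authorship .....1.2...
Authorship (.=original, N=cursor N): . . . . . 1 . 2 . . .
Index 2: author = original

Answer: original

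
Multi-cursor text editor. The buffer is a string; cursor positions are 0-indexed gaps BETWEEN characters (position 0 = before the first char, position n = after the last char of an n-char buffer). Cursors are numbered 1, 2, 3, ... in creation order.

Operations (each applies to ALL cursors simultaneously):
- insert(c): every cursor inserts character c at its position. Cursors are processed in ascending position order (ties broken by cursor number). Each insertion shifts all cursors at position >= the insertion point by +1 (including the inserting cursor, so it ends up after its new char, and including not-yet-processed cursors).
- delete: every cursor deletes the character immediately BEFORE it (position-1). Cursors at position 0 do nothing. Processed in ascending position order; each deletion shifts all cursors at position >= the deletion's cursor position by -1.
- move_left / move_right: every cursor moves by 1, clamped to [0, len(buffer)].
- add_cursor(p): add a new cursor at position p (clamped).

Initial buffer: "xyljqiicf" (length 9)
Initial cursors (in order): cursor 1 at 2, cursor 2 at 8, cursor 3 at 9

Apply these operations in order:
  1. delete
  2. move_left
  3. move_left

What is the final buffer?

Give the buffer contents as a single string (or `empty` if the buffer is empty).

After op 1 (delete): buffer="xljqii" (len 6), cursors c1@1 c2@6 c3@6, authorship ......
After op 2 (move_left): buffer="xljqii" (len 6), cursors c1@0 c2@5 c3@5, authorship ......
After op 3 (move_left): buffer="xljqii" (len 6), cursors c1@0 c2@4 c3@4, authorship ......

Answer: xljqii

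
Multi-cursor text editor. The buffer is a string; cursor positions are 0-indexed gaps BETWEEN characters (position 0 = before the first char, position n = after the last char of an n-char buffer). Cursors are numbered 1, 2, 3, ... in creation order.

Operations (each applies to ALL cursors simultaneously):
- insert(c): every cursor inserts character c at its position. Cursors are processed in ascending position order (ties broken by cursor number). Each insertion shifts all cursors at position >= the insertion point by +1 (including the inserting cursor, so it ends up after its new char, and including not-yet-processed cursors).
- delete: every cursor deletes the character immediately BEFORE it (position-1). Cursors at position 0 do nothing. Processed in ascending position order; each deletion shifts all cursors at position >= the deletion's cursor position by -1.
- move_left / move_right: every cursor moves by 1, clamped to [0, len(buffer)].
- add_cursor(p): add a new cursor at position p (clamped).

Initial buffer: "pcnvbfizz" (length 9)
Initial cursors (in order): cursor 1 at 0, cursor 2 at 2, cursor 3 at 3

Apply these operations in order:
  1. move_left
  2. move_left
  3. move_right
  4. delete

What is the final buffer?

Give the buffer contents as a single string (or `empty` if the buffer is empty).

Answer: nvbfizz

Derivation:
After op 1 (move_left): buffer="pcnvbfizz" (len 9), cursors c1@0 c2@1 c3@2, authorship .........
After op 2 (move_left): buffer="pcnvbfizz" (len 9), cursors c1@0 c2@0 c3@1, authorship .........
After op 3 (move_right): buffer="pcnvbfizz" (len 9), cursors c1@1 c2@1 c3@2, authorship .........
After op 4 (delete): buffer="nvbfizz" (len 7), cursors c1@0 c2@0 c3@0, authorship .......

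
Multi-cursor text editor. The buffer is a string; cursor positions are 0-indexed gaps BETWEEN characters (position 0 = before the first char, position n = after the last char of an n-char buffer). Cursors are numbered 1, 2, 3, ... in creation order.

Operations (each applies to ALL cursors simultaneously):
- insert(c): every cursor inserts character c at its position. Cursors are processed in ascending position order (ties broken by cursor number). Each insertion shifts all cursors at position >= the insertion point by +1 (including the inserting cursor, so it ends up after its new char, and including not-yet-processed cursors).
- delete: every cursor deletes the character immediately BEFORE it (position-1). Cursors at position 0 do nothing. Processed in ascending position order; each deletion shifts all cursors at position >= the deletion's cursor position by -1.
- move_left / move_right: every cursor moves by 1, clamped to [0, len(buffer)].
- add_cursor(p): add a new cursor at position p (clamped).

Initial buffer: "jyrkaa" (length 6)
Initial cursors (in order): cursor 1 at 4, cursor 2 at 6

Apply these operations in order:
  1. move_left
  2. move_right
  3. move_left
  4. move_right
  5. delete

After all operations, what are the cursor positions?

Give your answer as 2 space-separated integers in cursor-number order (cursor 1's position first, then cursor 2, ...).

After op 1 (move_left): buffer="jyrkaa" (len 6), cursors c1@3 c2@5, authorship ......
After op 2 (move_right): buffer="jyrkaa" (len 6), cursors c1@4 c2@6, authorship ......
After op 3 (move_left): buffer="jyrkaa" (len 6), cursors c1@3 c2@5, authorship ......
After op 4 (move_right): buffer="jyrkaa" (len 6), cursors c1@4 c2@6, authorship ......
After op 5 (delete): buffer="jyra" (len 4), cursors c1@3 c2@4, authorship ....

Answer: 3 4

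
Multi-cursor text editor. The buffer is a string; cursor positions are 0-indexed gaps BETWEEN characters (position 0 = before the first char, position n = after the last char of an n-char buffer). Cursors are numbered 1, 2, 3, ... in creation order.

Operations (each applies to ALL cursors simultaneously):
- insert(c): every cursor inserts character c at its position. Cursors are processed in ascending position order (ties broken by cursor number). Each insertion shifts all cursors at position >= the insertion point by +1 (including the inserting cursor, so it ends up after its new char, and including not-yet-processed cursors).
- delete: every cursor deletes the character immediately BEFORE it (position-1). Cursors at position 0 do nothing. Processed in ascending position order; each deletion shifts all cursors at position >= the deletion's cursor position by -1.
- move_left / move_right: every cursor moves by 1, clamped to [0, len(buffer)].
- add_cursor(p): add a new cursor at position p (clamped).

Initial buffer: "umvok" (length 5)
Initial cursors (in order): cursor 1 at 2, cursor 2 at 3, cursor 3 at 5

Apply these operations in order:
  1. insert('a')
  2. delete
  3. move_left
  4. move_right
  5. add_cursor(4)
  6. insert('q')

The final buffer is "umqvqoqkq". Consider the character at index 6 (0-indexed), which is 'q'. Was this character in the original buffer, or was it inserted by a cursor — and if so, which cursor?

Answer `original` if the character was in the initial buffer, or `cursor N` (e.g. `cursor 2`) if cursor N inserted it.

After op 1 (insert('a')): buffer="umavaoka" (len 8), cursors c1@3 c2@5 c3@8, authorship ..1.2..3
After op 2 (delete): buffer="umvok" (len 5), cursors c1@2 c2@3 c3@5, authorship .....
After op 3 (move_left): buffer="umvok" (len 5), cursors c1@1 c2@2 c3@4, authorship .....
After op 4 (move_right): buffer="umvok" (len 5), cursors c1@2 c2@3 c3@5, authorship .....
After op 5 (add_cursor(4)): buffer="umvok" (len 5), cursors c1@2 c2@3 c4@4 c3@5, authorship .....
After op 6 (insert('q')): buffer="umqvqoqkq" (len 9), cursors c1@3 c2@5 c4@7 c3@9, authorship ..1.2.4.3
Authorship (.=original, N=cursor N): . . 1 . 2 . 4 . 3
Index 6: author = 4

Answer: cursor 4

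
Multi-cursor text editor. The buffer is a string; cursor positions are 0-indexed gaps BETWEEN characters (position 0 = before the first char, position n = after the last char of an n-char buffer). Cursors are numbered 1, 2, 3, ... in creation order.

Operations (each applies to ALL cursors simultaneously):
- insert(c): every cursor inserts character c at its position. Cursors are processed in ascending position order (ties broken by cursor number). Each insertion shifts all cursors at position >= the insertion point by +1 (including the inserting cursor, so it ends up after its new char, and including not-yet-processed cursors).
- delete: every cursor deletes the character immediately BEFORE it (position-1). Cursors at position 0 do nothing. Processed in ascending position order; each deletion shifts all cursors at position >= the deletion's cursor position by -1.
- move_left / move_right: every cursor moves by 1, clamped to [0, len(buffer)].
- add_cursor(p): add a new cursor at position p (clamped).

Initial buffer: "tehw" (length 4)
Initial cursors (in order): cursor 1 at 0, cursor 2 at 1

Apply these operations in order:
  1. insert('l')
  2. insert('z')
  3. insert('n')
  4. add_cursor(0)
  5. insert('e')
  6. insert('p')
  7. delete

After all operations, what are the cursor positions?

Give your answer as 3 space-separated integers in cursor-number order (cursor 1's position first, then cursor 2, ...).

Answer: 5 10 1

Derivation:
After op 1 (insert('l')): buffer="ltlehw" (len 6), cursors c1@1 c2@3, authorship 1.2...
After op 2 (insert('z')): buffer="lztlzehw" (len 8), cursors c1@2 c2@5, authorship 11.22...
After op 3 (insert('n')): buffer="lzntlznehw" (len 10), cursors c1@3 c2@7, authorship 111.222...
After op 4 (add_cursor(0)): buffer="lzntlznehw" (len 10), cursors c3@0 c1@3 c2@7, authorship 111.222...
After op 5 (insert('e')): buffer="elznetlzneehw" (len 13), cursors c3@1 c1@5 c2@10, authorship 31111.2222...
After op 6 (insert('p')): buffer="eplzneptlznepehw" (len 16), cursors c3@2 c1@7 c2@13, authorship 3311111.22222...
After op 7 (delete): buffer="elznetlzneehw" (len 13), cursors c3@1 c1@5 c2@10, authorship 31111.2222...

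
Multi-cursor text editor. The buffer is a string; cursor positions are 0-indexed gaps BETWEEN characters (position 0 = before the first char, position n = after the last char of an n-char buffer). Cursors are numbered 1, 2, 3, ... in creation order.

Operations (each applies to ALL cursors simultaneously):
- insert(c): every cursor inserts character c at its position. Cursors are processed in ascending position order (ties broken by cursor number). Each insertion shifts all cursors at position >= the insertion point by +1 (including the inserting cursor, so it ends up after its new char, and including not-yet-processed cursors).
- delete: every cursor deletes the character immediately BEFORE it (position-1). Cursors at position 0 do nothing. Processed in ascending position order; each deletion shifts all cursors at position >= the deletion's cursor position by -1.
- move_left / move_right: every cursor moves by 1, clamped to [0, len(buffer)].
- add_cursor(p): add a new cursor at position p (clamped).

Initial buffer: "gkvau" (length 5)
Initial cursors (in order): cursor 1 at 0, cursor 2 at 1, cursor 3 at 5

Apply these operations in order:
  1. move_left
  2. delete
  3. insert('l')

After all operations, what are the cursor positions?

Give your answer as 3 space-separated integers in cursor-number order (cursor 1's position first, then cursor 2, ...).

Answer: 2 2 6

Derivation:
After op 1 (move_left): buffer="gkvau" (len 5), cursors c1@0 c2@0 c3@4, authorship .....
After op 2 (delete): buffer="gkvu" (len 4), cursors c1@0 c2@0 c3@3, authorship ....
After op 3 (insert('l')): buffer="llgkvlu" (len 7), cursors c1@2 c2@2 c3@6, authorship 12...3.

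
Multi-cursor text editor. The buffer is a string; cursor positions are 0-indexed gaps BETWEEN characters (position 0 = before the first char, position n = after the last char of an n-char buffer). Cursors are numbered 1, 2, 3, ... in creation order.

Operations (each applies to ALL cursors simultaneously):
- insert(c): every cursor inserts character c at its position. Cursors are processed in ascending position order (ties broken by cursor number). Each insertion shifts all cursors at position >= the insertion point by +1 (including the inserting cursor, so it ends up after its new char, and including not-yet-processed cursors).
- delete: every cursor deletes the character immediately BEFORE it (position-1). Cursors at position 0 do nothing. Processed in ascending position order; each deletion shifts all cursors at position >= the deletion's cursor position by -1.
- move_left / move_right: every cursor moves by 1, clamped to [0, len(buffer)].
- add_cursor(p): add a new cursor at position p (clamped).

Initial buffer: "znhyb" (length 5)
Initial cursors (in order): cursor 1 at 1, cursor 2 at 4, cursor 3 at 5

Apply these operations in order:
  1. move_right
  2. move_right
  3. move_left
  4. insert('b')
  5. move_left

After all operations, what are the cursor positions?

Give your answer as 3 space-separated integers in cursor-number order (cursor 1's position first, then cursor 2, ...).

Answer: 2 6 6

Derivation:
After op 1 (move_right): buffer="znhyb" (len 5), cursors c1@2 c2@5 c3@5, authorship .....
After op 2 (move_right): buffer="znhyb" (len 5), cursors c1@3 c2@5 c3@5, authorship .....
After op 3 (move_left): buffer="znhyb" (len 5), cursors c1@2 c2@4 c3@4, authorship .....
After op 4 (insert('b')): buffer="znbhybbb" (len 8), cursors c1@3 c2@7 c3@7, authorship ..1..23.
After op 5 (move_left): buffer="znbhybbb" (len 8), cursors c1@2 c2@6 c3@6, authorship ..1..23.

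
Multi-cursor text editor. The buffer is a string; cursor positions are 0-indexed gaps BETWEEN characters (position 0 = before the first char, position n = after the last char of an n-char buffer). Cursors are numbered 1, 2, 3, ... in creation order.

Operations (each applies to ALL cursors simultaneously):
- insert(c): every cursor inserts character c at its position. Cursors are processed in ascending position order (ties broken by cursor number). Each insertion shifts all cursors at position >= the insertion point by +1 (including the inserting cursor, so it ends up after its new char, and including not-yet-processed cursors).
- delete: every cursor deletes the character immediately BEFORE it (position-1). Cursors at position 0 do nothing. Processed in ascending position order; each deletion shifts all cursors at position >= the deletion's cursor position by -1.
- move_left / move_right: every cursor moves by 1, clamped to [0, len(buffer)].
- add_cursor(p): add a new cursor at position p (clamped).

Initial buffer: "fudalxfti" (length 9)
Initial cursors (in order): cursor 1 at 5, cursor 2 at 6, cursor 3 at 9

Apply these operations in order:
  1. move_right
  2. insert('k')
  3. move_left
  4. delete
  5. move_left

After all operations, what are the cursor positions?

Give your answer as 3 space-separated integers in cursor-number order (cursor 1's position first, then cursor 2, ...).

Answer: 4 5 7

Derivation:
After op 1 (move_right): buffer="fudalxfti" (len 9), cursors c1@6 c2@7 c3@9, authorship .........
After op 2 (insert('k')): buffer="fudalxkfktik" (len 12), cursors c1@7 c2@9 c3@12, authorship ......1.2..3
After op 3 (move_left): buffer="fudalxkfktik" (len 12), cursors c1@6 c2@8 c3@11, authorship ......1.2..3
After op 4 (delete): buffer="fudalkktk" (len 9), cursors c1@5 c2@6 c3@8, authorship .....12.3
After op 5 (move_left): buffer="fudalkktk" (len 9), cursors c1@4 c2@5 c3@7, authorship .....12.3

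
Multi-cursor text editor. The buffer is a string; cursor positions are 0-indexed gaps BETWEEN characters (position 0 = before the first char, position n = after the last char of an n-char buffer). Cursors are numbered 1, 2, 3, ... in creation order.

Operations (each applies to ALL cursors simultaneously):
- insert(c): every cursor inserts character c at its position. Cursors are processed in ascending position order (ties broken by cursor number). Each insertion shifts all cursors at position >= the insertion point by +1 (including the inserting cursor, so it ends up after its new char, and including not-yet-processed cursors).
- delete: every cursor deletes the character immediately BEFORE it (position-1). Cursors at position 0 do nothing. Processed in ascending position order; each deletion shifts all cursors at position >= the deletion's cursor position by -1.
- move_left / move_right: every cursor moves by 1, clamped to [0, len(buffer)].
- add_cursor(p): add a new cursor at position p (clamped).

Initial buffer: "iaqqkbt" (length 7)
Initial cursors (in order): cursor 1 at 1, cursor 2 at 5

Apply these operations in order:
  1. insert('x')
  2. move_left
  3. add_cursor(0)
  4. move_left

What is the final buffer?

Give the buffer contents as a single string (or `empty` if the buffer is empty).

Answer: ixaqqkxbt

Derivation:
After op 1 (insert('x')): buffer="ixaqqkxbt" (len 9), cursors c1@2 c2@7, authorship .1....2..
After op 2 (move_left): buffer="ixaqqkxbt" (len 9), cursors c1@1 c2@6, authorship .1....2..
After op 3 (add_cursor(0)): buffer="ixaqqkxbt" (len 9), cursors c3@0 c1@1 c2@6, authorship .1....2..
After op 4 (move_left): buffer="ixaqqkxbt" (len 9), cursors c1@0 c3@0 c2@5, authorship .1....2..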